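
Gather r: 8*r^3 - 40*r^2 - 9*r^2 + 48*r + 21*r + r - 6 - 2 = 8*r^3 - 49*r^2 + 70*r - 8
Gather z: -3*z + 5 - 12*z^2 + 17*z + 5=-12*z^2 + 14*z + 10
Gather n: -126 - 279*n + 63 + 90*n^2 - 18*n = 90*n^2 - 297*n - 63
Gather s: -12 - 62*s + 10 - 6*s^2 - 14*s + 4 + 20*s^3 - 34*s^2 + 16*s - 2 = 20*s^3 - 40*s^2 - 60*s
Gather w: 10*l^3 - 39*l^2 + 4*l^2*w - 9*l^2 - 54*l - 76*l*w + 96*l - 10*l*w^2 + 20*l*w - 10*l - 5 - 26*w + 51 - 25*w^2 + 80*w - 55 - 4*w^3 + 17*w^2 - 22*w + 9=10*l^3 - 48*l^2 + 32*l - 4*w^3 + w^2*(-10*l - 8) + w*(4*l^2 - 56*l + 32)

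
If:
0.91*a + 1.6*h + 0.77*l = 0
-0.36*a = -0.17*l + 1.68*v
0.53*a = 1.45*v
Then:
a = 2.73584905660377*v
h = -9.10004855715871*v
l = 15.6759156492786*v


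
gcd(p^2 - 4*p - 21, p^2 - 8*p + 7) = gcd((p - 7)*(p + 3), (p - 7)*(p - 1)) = p - 7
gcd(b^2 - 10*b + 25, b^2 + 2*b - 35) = b - 5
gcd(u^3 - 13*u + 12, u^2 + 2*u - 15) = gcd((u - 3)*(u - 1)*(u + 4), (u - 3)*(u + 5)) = u - 3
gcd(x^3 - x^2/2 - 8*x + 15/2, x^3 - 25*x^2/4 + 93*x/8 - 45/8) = x - 5/2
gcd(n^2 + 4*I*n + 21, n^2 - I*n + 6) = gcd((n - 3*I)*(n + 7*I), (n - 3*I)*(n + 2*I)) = n - 3*I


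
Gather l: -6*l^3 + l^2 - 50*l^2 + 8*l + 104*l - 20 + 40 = -6*l^3 - 49*l^2 + 112*l + 20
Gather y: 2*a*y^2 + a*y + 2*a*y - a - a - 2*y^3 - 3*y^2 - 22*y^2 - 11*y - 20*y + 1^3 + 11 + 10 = -2*a - 2*y^3 + y^2*(2*a - 25) + y*(3*a - 31) + 22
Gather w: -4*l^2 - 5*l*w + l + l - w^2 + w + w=-4*l^2 + 2*l - w^2 + w*(2 - 5*l)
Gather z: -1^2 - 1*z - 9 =-z - 10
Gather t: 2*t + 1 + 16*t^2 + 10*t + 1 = 16*t^2 + 12*t + 2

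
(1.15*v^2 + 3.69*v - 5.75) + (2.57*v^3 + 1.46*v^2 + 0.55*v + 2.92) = 2.57*v^3 + 2.61*v^2 + 4.24*v - 2.83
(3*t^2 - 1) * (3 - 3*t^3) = -9*t^5 + 3*t^3 + 9*t^2 - 3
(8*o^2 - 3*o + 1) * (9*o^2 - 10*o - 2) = 72*o^4 - 107*o^3 + 23*o^2 - 4*o - 2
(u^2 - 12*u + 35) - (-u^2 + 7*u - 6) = 2*u^2 - 19*u + 41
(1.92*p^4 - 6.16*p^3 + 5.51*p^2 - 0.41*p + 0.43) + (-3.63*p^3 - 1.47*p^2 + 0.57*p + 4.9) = 1.92*p^4 - 9.79*p^3 + 4.04*p^2 + 0.16*p + 5.33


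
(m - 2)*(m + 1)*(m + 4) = m^3 + 3*m^2 - 6*m - 8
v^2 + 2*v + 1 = (v + 1)^2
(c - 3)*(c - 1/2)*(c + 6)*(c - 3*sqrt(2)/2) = c^4 - 3*sqrt(2)*c^3/2 + 5*c^3/2 - 39*c^2/2 - 15*sqrt(2)*c^2/4 + 9*c + 117*sqrt(2)*c/4 - 27*sqrt(2)/2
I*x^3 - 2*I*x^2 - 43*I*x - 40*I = (x - 8)*(x + 5)*(I*x + I)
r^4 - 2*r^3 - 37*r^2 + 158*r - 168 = (r - 4)*(r - 3)*(r - 2)*(r + 7)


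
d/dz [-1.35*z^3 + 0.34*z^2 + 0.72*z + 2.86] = -4.05*z^2 + 0.68*z + 0.72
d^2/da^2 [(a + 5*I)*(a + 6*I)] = 2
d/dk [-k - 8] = -1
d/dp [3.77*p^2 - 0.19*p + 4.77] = 7.54*p - 0.19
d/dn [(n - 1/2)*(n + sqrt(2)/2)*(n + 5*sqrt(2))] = 3*n^2 - n + 11*sqrt(2)*n - 11*sqrt(2)/4 + 5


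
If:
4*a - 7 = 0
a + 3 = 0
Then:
No Solution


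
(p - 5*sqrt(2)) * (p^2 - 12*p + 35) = p^3 - 12*p^2 - 5*sqrt(2)*p^2 + 35*p + 60*sqrt(2)*p - 175*sqrt(2)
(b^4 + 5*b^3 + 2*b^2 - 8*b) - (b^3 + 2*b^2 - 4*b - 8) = b^4 + 4*b^3 - 4*b + 8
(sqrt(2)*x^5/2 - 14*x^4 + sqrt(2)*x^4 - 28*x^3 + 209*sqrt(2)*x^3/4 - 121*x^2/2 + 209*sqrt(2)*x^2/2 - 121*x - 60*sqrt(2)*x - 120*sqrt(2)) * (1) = sqrt(2)*x^5/2 - 14*x^4 + sqrt(2)*x^4 - 28*x^3 + 209*sqrt(2)*x^3/4 - 121*x^2/2 + 209*sqrt(2)*x^2/2 - 121*x - 60*sqrt(2)*x - 120*sqrt(2)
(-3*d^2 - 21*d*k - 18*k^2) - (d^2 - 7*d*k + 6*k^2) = -4*d^2 - 14*d*k - 24*k^2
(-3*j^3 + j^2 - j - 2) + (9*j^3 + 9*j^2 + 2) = 6*j^3 + 10*j^2 - j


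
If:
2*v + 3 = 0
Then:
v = -3/2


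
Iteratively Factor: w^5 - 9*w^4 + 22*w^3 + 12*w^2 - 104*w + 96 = (w - 4)*(w^4 - 5*w^3 + 2*w^2 + 20*w - 24) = (w - 4)*(w - 3)*(w^3 - 2*w^2 - 4*w + 8) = (w - 4)*(w - 3)*(w + 2)*(w^2 - 4*w + 4) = (w - 4)*(w - 3)*(w - 2)*(w + 2)*(w - 2)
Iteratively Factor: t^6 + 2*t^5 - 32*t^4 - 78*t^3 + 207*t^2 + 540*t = (t + 3)*(t^5 - t^4 - 29*t^3 + 9*t^2 + 180*t) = (t - 3)*(t + 3)*(t^4 + 2*t^3 - 23*t^2 - 60*t) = (t - 3)*(t + 3)*(t + 4)*(t^3 - 2*t^2 - 15*t) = (t - 3)*(t + 3)^2*(t + 4)*(t^2 - 5*t) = (t - 5)*(t - 3)*(t + 3)^2*(t + 4)*(t)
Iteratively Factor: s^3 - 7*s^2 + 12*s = (s - 4)*(s^2 - 3*s) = (s - 4)*(s - 3)*(s)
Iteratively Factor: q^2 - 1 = (q + 1)*(q - 1)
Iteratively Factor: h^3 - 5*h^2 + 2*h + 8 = (h + 1)*(h^2 - 6*h + 8) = (h - 4)*(h + 1)*(h - 2)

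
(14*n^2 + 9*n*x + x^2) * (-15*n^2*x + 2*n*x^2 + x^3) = -210*n^4*x - 107*n^3*x^2 + 17*n^2*x^3 + 11*n*x^4 + x^5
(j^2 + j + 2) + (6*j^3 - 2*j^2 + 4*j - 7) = 6*j^3 - j^2 + 5*j - 5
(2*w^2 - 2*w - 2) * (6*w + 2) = 12*w^3 - 8*w^2 - 16*w - 4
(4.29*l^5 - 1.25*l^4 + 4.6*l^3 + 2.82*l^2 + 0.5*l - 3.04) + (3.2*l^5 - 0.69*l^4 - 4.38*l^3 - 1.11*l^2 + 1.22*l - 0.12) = 7.49*l^5 - 1.94*l^4 + 0.22*l^3 + 1.71*l^2 + 1.72*l - 3.16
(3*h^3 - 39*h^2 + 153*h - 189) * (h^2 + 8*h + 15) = 3*h^5 - 15*h^4 - 114*h^3 + 450*h^2 + 783*h - 2835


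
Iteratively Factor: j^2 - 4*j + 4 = (j - 2)*(j - 2)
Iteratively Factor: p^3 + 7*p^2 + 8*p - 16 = (p + 4)*(p^2 + 3*p - 4) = (p + 4)^2*(p - 1)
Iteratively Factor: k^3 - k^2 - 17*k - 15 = (k - 5)*(k^2 + 4*k + 3) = (k - 5)*(k + 1)*(k + 3)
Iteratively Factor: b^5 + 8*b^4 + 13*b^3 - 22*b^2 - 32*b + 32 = (b + 2)*(b^4 + 6*b^3 + b^2 - 24*b + 16) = (b + 2)*(b + 4)*(b^3 + 2*b^2 - 7*b + 4) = (b - 1)*(b + 2)*(b + 4)*(b^2 + 3*b - 4) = (b - 1)*(b + 2)*(b + 4)^2*(b - 1)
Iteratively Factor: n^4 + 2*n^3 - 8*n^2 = (n + 4)*(n^3 - 2*n^2) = n*(n + 4)*(n^2 - 2*n) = n^2*(n + 4)*(n - 2)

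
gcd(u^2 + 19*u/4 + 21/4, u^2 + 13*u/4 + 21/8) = u + 7/4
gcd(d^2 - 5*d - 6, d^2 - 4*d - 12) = d - 6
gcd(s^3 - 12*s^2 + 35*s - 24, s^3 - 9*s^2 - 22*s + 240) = s - 8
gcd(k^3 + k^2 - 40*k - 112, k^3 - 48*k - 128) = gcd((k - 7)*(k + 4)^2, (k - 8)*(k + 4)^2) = k^2 + 8*k + 16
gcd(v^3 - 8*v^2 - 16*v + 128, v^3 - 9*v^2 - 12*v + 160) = v^2 - 4*v - 32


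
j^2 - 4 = (j - 2)*(j + 2)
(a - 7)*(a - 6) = a^2 - 13*a + 42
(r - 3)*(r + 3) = r^2 - 9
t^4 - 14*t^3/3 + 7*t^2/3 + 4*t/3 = t*(t - 4)*(t - 1)*(t + 1/3)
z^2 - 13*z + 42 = (z - 7)*(z - 6)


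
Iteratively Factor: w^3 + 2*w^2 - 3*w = (w)*(w^2 + 2*w - 3) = w*(w + 3)*(w - 1)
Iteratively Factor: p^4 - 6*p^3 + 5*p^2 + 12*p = (p - 3)*(p^3 - 3*p^2 - 4*p) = (p - 3)*(p + 1)*(p^2 - 4*p) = p*(p - 3)*(p + 1)*(p - 4)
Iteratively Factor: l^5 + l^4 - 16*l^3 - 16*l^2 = (l + 1)*(l^4 - 16*l^2) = (l - 4)*(l + 1)*(l^3 + 4*l^2) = l*(l - 4)*(l + 1)*(l^2 + 4*l) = l*(l - 4)*(l + 1)*(l + 4)*(l)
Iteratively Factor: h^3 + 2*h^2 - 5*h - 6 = (h + 1)*(h^2 + h - 6) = (h - 2)*(h + 1)*(h + 3)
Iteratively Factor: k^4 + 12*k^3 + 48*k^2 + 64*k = (k + 4)*(k^3 + 8*k^2 + 16*k) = (k + 4)^2*(k^2 + 4*k) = (k + 4)^3*(k)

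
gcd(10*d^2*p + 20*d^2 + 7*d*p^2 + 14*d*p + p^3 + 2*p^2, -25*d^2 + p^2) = 5*d + p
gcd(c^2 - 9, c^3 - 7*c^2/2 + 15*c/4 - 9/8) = 1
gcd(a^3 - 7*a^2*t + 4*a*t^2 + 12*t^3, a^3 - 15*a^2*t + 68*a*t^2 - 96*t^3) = 1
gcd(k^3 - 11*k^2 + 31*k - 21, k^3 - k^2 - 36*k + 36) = k - 1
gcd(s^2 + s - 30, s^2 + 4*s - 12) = s + 6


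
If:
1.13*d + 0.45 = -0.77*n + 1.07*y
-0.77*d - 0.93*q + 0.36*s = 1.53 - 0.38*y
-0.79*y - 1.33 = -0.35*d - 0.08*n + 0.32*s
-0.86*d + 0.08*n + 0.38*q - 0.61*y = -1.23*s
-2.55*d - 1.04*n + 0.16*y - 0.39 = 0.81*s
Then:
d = 1.71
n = -6.12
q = -3.35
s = 1.55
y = -2.17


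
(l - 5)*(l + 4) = l^2 - l - 20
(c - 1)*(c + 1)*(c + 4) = c^3 + 4*c^2 - c - 4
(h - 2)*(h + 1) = h^2 - h - 2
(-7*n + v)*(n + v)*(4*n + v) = -28*n^3 - 31*n^2*v - 2*n*v^2 + v^3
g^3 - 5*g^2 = g^2*(g - 5)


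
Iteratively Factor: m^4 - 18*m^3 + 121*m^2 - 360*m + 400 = (m - 4)*(m^3 - 14*m^2 + 65*m - 100) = (m - 5)*(m - 4)*(m^2 - 9*m + 20) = (m - 5)*(m - 4)^2*(m - 5)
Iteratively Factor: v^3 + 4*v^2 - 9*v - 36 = (v + 3)*(v^2 + v - 12) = (v - 3)*(v + 3)*(v + 4)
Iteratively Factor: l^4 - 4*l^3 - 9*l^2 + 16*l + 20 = (l + 1)*(l^3 - 5*l^2 - 4*l + 20) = (l + 1)*(l + 2)*(l^2 - 7*l + 10) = (l - 2)*(l + 1)*(l + 2)*(l - 5)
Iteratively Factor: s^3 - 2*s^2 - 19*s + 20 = (s - 5)*(s^2 + 3*s - 4) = (s - 5)*(s - 1)*(s + 4)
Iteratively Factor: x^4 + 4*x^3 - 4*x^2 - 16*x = (x + 2)*(x^3 + 2*x^2 - 8*x) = (x - 2)*(x + 2)*(x^2 + 4*x) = (x - 2)*(x + 2)*(x + 4)*(x)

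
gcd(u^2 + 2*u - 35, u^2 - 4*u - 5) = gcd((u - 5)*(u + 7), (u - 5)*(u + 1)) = u - 5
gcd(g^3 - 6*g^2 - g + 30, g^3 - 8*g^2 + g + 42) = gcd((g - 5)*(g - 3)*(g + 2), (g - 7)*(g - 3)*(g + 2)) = g^2 - g - 6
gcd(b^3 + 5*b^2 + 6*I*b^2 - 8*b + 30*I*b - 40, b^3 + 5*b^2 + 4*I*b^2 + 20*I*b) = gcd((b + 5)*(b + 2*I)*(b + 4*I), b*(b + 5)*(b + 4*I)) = b^2 + b*(5 + 4*I) + 20*I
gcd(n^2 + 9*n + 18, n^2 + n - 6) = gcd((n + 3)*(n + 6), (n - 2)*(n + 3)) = n + 3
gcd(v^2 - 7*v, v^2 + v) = v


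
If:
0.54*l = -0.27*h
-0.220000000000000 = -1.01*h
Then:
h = 0.22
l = -0.11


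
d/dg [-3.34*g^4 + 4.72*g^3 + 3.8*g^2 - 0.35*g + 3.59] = -13.36*g^3 + 14.16*g^2 + 7.6*g - 0.35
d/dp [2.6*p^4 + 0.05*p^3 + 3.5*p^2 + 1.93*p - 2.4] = 10.4*p^3 + 0.15*p^2 + 7.0*p + 1.93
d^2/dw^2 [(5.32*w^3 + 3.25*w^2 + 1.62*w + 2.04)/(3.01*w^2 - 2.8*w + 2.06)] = (-5.6843418860808e-14*w^5 + 101.57994*w^3 - 194.130636*w^2 - 27.97284*w + 52.960472)/(27.270901*w^6 - 76.10484*w^5 + 126.786618*w^4 - 126.12208*w^3 + 86.770908*w^2 - 35.64624*w + 8.741816)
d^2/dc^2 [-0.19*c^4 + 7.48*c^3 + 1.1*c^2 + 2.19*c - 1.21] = -2.28*c^2 + 44.88*c + 2.2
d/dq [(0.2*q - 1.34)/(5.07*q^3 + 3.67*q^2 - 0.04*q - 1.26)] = (-2.028*q^3 + 19.6474*q^2 + 9.8356*q - 0.3056)/(25.7049*q^6 + 37.2138*q^5 + 13.0633*q^4 - 13.07*q^3 - 9.2468*q^2 + 0.1008*q + 1.5876)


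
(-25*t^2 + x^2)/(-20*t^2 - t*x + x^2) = (5*t + x)/(4*t + x)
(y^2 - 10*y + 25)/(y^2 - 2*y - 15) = (y - 5)/(y + 3)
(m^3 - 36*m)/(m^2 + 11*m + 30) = m*(m - 6)/(m + 5)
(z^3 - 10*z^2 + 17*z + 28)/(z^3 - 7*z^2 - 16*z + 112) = (z + 1)/(z + 4)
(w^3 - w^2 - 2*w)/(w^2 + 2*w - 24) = w*(w^2 - w - 2)/(w^2 + 2*w - 24)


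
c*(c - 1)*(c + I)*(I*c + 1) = I*c^4 - I*c^3 + I*c^2 - I*c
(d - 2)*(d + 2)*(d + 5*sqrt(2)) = d^3 + 5*sqrt(2)*d^2 - 4*d - 20*sqrt(2)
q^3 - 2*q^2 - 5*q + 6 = (q - 3)*(q - 1)*(q + 2)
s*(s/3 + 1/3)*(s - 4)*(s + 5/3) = s^4/3 - 4*s^3/9 - 3*s^2 - 20*s/9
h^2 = h^2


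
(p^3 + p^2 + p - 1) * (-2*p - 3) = -2*p^4 - 5*p^3 - 5*p^2 - p + 3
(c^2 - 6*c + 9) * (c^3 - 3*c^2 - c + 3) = c^5 - 9*c^4 + 26*c^3 - 18*c^2 - 27*c + 27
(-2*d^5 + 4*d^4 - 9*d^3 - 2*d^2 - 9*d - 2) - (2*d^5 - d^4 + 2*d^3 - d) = -4*d^5 + 5*d^4 - 11*d^3 - 2*d^2 - 8*d - 2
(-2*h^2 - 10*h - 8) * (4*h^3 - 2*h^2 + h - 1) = -8*h^5 - 36*h^4 - 14*h^3 + 8*h^2 + 2*h + 8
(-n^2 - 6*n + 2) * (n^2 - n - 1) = -n^4 - 5*n^3 + 9*n^2 + 4*n - 2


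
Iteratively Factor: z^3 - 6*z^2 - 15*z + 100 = (z - 5)*(z^2 - z - 20) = (z - 5)*(z + 4)*(z - 5)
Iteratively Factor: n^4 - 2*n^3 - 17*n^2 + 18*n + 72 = (n - 3)*(n^3 + n^2 - 14*n - 24) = (n - 4)*(n - 3)*(n^2 + 5*n + 6) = (n - 4)*(n - 3)*(n + 2)*(n + 3)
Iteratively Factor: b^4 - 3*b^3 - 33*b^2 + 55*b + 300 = (b - 5)*(b^3 + 2*b^2 - 23*b - 60) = (b - 5)*(b + 3)*(b^2 - b - 20) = (b - 5)^2*(b + 3)*(b + 4)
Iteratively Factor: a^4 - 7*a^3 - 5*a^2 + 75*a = (a)*(a^3 - 7*a^2 - 5*a + 75) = a*(a - 5)*(a^2 - 2*a - 15) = a*(a - 5)*(a + 3)*(a - 5)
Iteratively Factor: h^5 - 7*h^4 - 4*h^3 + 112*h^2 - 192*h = (h - 3)*(h^4 - 4*h^3 - 16*h^2 + 64*h) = h*(h - 3)*(h^3 - 4*h^2 - 16*h + 64) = h*(h - 4)*(h - 3)*(h^2 - 16) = h*(h - 4)^2*(h - 3)*(h + 4)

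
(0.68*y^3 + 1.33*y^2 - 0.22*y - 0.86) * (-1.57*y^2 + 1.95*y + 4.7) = -1.0676*y^5 - 0.7621*y^4 + 6.1349*y^3 + 7.1722*y^2 - 2.711*y - 4.042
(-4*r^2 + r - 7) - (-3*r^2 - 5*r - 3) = -r^2 + 6*r - 4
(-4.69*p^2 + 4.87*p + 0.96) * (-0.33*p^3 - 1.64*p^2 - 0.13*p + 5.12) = 1.5477*p^5 + 6.0845*p^4 - 7.6939*p^3 - 26.2203*p^2 + 24.8096*p + 4.9152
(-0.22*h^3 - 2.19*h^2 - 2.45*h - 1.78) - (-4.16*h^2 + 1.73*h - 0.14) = -0.22*h^3 + 1.97*h^2 - 4.18*h - 1.64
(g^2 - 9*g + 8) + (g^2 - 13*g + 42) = 2*g^2 - 22*g + 50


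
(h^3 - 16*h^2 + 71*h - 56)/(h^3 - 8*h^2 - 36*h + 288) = (h^2 - 8*h + 7)/(h^2 - 36)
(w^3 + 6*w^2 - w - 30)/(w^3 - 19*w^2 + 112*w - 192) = (w^3 + 6*w^2 - w - 30)/(w^3 - 19*w^2 + 112*w - 192)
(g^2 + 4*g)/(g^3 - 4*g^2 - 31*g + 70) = g*(g + 4)/(g^3 - 4*g^2 - 31*g + 70)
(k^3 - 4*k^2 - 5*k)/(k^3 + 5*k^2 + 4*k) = (k - 5)/(k + 4)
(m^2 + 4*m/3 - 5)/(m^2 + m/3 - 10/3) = (m + 3)/(m + 2)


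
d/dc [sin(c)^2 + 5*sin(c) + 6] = (2*sin(c) + 5)*cos(c)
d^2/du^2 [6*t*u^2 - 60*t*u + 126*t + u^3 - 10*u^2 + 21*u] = 12*t + 6*u - 20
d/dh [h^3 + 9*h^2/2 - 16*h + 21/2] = 3*h^2 + 9*h - 16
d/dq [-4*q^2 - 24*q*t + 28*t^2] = -8*q - 24*t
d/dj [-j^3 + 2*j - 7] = 2 - 3*j^2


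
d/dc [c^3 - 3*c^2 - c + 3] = 3*c^2 - 6*c - 1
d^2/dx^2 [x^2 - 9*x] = 2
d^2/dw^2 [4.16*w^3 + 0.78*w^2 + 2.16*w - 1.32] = 24.96*w + 1.56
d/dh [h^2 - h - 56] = 2*h - 1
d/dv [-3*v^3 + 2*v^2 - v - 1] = -9*v^2 + 4*v - 1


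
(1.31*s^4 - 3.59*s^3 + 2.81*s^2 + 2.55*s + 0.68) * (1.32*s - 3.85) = 1.7292*s^5 - 9.7823*s^4 + 17.5307*s^3 - 7.4525*s^2 - 8.9199*s - 2.618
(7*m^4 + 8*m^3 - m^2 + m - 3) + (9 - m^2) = 7*m^4 + 8*m^3 - 2*m^2 + m + 6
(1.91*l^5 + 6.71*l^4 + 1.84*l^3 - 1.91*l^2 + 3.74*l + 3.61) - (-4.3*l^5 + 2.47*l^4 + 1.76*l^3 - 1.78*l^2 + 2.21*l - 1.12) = 6.21*l^5 + 4.24*l^4 + 0.0800000000000001*l^3 - 0.13*l^2 + 1.53*l + 4.73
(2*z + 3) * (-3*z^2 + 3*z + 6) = -6*z^3 - 3*z^2 + 21*z + 18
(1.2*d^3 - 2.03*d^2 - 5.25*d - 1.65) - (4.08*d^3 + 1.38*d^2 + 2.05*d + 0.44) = -2.88*d^3 - 3.41*d^2 - 7.3*d - 2.09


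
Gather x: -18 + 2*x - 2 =2*x - 20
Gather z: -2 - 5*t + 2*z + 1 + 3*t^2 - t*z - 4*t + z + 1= 3*t^2 - 9*t + z*(3 - t)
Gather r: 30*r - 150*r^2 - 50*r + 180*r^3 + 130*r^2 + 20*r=180*r^3 - 20*r^2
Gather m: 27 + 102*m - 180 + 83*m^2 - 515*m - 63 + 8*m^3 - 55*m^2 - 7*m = 8*m^3 + 28*m^2 - 420*m - 216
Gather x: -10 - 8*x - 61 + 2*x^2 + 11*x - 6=2*x^2 + 3*x - 77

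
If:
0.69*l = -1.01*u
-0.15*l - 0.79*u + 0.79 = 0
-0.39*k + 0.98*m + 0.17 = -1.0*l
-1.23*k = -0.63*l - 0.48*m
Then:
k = -0.35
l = -2.03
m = 1.75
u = 1.38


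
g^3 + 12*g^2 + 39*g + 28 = (g + 1)*(g + 4)*(g + 7)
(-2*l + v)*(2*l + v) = -4*l^2 + v^2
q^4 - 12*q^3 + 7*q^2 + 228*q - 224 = (q - 8)*(q - 7)*(q - 1)*(q + 4)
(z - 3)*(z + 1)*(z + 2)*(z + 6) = z^4 + 6*z^3 - 7*z^2 - 48*z - 36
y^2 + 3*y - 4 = (y - 1)*(y + 4)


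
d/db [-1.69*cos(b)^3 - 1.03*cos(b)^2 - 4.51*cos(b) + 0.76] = (5.07*cos(b)^2 + 2.06*cos(b) + 4.51)*sin(b)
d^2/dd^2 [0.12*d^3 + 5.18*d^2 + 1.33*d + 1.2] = 0.72*d + 10.36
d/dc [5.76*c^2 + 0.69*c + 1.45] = 11.52*c + 0.69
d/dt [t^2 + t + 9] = 2*t + 1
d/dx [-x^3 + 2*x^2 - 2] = x*(4 - 3*x)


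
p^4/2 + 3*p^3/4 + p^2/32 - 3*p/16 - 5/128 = (p/2 + 1/4)*(p - 1/2)*(p + 1/4)*(p + 5/4)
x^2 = x^2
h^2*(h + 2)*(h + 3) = h^4 + 5*h^3 + 6*h^2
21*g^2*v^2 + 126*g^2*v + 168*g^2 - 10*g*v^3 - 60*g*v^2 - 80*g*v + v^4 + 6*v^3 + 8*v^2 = (-7*g + v)*(-3*g + v)*(v + 2)*(v + 4)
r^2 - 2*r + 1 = (r - 1)^2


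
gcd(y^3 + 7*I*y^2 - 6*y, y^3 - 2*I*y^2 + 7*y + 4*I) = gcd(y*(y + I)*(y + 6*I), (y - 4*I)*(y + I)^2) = y + I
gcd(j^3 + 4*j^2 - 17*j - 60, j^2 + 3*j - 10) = j + 5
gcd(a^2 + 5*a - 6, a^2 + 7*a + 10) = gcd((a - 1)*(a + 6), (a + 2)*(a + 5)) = 1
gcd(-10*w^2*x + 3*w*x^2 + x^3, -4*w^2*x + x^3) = -2*w*x + x^2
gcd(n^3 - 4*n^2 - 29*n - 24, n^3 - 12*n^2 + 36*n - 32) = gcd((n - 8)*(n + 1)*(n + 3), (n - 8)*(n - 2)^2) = n - 8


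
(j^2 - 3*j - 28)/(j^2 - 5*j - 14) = (j + 4)/(j + 2)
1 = 1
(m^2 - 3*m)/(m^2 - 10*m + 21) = m/(m - 7)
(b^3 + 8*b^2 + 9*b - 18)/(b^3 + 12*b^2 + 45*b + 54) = (b - 1)/(b + 3)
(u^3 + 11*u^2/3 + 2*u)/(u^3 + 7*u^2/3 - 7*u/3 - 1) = u*(3*u + 2)/(3*u^2 - 2*u - 1)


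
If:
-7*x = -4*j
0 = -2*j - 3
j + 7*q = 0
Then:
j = -3/2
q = 3/14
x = -6/7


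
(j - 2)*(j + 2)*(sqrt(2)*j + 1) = sqrt(2)*j^3 + j^2 - 4*sqrt(2)*j - 4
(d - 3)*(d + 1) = d^2 - 2*d - 3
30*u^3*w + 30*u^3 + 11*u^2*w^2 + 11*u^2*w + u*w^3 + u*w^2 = (5*u + w)*(6*u + w)*(u*w + u)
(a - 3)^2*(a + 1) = a^3 - 5*a^2 + 3*a + 9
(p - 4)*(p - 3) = p^2 - 7*p + 12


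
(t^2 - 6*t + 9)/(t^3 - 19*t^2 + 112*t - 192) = (t - 3)/(t^2 - 16*t + 64)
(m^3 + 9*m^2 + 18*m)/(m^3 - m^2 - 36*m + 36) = m*(m + 3)/(m^2 - 7*m + 6)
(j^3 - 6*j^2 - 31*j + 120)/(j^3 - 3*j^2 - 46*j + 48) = (j^2 + 2*j - 15)/(j^2 + 5*j - 6)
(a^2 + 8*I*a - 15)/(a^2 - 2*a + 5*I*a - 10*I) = (a + 3*I)/(a - 2)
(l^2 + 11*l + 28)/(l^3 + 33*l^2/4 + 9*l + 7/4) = 4*(l + 4)/(4*l^2 + 5*l + 1)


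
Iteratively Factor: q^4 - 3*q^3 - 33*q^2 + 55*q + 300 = (q - 5)*(q^3 + 2*q^2 - 23*q - 60) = (q - 5)*(q + 3)*(q^2 - q - 20) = (q - 5)^2*(q + 3)*(q + 4)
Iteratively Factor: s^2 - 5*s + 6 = (s - 2)*(s - 3)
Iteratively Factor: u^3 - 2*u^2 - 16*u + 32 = (u + 4)*(u^2 - 6*u + 8) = (u - 4)*(u + 4)*(u - 2)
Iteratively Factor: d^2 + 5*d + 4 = (d + 4)*(d + 1)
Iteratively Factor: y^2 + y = (y)*(y + 1)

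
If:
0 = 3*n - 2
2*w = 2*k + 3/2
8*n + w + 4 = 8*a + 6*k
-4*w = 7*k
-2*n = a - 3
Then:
No Solution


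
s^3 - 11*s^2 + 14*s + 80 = (s - 8)*(s - 5)*(s + 2)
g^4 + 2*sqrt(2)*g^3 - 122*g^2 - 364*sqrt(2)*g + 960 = (g - 8*sqrt(2))*(g - sqrt(2))*(g + 5*sqrt(2))*(g + 6*sqrt(2))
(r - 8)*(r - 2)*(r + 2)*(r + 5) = r^4 - 3*r^3 - 44*r^2 + 12*r + 160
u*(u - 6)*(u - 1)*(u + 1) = u^4 - 6*u^3 - u^2 + 6*u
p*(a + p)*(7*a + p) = 7*a^2*p + 8*a*p^2 + p^3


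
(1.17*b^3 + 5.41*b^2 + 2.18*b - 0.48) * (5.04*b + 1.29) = 5.8968*b^4 + 28.7757*b^3 + 17.9661*b^2 + 0.393*b - 0.6192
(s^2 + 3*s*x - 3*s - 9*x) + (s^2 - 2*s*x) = 2*s^2 + s*x - 3*s - 9*x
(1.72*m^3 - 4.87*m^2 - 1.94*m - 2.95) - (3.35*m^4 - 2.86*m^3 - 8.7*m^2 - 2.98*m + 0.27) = -3.35*m^4 + 4.58*m^3 + 3.83*m^2 + 1.04*m - 3.22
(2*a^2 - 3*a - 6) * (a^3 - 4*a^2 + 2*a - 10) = 2*a^5 - 11*a^4 + 10*a^3 - 2*a^2 + 18*a + 60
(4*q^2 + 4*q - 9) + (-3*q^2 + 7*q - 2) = q^2 + 11*q - 11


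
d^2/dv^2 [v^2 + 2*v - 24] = 2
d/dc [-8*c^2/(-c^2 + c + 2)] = 8*c*(-c - 4)/(c^4 - 2*c^3 - 3*c^2 + 4*c + 4)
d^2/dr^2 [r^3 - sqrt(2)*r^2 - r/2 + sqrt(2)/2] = 6*r - 2*sqrt(2)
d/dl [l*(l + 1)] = 2*l + 1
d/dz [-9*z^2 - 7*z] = -18*z - 7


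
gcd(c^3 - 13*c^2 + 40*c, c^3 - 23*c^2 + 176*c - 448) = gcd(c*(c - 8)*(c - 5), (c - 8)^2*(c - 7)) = c - 8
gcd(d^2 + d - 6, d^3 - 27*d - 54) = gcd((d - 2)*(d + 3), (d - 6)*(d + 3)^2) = d + 3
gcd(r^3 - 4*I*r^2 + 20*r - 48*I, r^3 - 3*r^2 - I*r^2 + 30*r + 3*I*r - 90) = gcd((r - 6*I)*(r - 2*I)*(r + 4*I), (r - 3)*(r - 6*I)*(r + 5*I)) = r - 6*I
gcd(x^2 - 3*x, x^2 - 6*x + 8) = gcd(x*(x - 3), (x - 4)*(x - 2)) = 1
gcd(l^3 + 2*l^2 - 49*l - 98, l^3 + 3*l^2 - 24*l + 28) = l + 7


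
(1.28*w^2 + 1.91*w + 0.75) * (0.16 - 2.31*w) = -2.9568*w^3 - 4.2073*w^2 - 1.4269*w + 0.12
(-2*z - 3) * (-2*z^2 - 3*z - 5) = 4*z^3 + 12*z^2 + 19*z + 15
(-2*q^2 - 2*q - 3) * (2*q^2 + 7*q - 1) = -4*q^4 - 18*q^3 - 18*q^2 - 19*q + 3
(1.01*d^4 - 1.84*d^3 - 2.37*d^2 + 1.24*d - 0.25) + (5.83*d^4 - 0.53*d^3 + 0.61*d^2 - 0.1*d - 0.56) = 6.84*d^4 - 2.37*d^3 - 1.76*d^2 + 1.14*d - 0.81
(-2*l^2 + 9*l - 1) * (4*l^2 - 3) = -8*l^4 + 36*l^3 + 2*l^2 - 27*l + 3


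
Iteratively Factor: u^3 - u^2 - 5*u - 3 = (u - 3)*(u^2 + 2*u + 1) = (u - 3)*(u + 1)*(u + 1)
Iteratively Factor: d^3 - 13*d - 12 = (d - 4)*(d^2 + 4*d + 3) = (d - 4)*(d + 1)*(d + 3)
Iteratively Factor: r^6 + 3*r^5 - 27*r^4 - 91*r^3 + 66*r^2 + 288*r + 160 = (r + 4)*(r^5 - r^4 - 23*r^3 + r^2 + 62*r + 40) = (r + 1)*(r + 4)*(r^4 - 2*r^3 - 21*r^2 + 22*r + 40) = (r + 1)^2*(r + 4)*(r^3 - 3*r^2 - 18*r + 40) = (r - 2)*(r + 1)^2*(r + 4)*(r^2 - r - 20) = (r - 5)*(r - 2)*(r + 1)^2*(r + 4)*(r + 4)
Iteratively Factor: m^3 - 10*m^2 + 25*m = (m - 5)*(m^2 - 5*m) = (m - 5)^2*(m)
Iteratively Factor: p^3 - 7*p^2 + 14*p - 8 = (p - 4)*(p^2 - 3*p + 2) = (p - 4)*(p - 2)*(p - 1)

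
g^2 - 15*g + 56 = (g - 8)*(g - 7)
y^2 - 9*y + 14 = (y - 7)*(y - 2)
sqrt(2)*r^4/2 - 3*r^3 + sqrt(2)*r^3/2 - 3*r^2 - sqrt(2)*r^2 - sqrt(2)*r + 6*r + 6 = (r - 3*sqrt(2))*(r - sqrt(2))*(r + sqrt(2))*(sqrt(2)*r/2 + sqrt(2)/2)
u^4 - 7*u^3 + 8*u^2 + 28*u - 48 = (u - 4)*(u - 3)*(u - 2)*(u + 2)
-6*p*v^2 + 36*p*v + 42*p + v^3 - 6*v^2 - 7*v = (-6*p + v)*(v - 7)*(v + 1)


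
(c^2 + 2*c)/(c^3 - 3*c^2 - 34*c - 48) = c/(c^2 - 5*c - 24)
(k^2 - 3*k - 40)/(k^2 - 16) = (k^2 - 3*k - 40)/(k^2 - 16)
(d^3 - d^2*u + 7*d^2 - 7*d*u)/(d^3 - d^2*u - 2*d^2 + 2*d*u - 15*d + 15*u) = d*(d + 7)/(d^2 - 2*d - 15)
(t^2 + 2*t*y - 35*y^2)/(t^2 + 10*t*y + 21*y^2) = (t - 5*y)/(t + 3*y)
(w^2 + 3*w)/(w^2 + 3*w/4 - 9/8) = 8*w*(w + 3)/(8*w^2 + 6*w - 9)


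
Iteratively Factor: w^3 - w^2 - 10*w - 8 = (w + 1)*(w^2 - 2*w - 8) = (w - 4)*(w + 1)*(w + 2)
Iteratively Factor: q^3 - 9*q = (q)*(q^2 - 9) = q*(q - 3)*(q + 3)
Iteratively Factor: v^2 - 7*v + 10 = (v - 5)*(v - 2)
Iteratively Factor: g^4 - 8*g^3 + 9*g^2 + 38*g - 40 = (g - 5)*(g^3 - 3*g^2 - 6*g + 8) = (g - 5)*(g - 1)*(g^2 - 2*g - 8) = (g - 5)*(g - 4)*(g - 1)*(g + 2)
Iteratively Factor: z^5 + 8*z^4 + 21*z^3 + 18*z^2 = (z + 3)*(z^4 + 5*z^3 + 6*z^2) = (z + 2)*(z + 3)*(z^3 + 3*z^2) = z*(z + 2)*(z + 3)*(z^2 + 3*z) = z^2*(z + 2)*(z + 3)*(z + 3)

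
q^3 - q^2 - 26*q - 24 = (q - 6)*(q + 1)*(q + 4)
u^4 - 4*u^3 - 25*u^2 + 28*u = u*(u - 7)*(u - 1)*(u + 4)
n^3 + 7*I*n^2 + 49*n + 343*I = (n - 7*I)*(n + 7*I)^2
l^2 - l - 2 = (l - 2)*(l + 1)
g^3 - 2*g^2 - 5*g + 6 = (g - 3)*(g - 1)*(g + 2)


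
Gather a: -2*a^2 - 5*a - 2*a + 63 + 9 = -2*a^2 - 7*a + 72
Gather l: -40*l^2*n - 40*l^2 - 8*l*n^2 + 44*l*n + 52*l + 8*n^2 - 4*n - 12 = l^2*(-40*n - 40) + l*(-8*n^2 + 44*n + 52) + 8*n^2 - 4*n - 12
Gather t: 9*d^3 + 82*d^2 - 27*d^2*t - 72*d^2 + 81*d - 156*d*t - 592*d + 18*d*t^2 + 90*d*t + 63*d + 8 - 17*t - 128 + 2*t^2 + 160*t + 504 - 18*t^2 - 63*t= 9*d^3 + 10*d^2 - 448*d + t^2*(18*d - 16) + t*(-27*d^2 - 66*d + 80) + 384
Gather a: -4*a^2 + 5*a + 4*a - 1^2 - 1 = -4*a^2 + 9*a - 2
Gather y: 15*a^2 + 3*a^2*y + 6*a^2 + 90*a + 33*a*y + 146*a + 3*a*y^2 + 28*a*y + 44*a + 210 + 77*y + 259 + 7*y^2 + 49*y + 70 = 21*a^2 + 280*a + y^2*(3*a + 7) + y*(3*a^2 + 61*a + 126) + 539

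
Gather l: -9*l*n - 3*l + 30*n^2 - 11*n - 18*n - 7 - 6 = l*(-9*n - 3) + 30*n^2 - 29*n - 13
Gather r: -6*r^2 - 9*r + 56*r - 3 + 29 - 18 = -6*r^2 + 47*r + 8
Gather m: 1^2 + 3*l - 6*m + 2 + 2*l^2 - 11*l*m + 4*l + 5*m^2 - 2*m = 2*l^2 + 7*l + 5*m^2 + m*(-11*l - 8) + 3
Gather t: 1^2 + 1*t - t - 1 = 0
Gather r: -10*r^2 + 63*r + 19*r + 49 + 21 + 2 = -10*r^2 + 82*r + 72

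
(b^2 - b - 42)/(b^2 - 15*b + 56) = (b + 6)/(b - 8)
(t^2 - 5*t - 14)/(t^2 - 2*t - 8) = (t - 7)/(t - 4)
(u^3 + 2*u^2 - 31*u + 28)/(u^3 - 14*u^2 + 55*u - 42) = (u^2 + 3*u - 28)/(u^2 - 13*u + 42)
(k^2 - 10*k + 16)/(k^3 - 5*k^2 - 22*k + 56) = (k - 8)/(k^2 - 3*k - 28)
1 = 1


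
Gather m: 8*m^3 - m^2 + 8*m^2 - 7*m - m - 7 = 8*m^3 + 7*m^2 - 8*m - 7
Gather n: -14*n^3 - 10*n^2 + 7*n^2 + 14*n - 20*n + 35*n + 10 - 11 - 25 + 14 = -14*n^3 - 3*n^2 + 29*n - 12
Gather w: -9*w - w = -10*w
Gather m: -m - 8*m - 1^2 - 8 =-9*m - 9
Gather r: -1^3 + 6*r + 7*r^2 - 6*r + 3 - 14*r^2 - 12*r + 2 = -7*r^2 - 12*r + 4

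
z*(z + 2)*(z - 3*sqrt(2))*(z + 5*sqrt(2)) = z^4 + 2*z^3 + 2*sqrt(2)*z^3 - 30*z^2 + 4*sqrt(2)*z^2 - 60*z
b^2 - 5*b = b*(b - 5)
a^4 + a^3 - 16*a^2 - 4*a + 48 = (a - 3)*(a - 2)*(a + 2)*(a + 4)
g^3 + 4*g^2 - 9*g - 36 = (g - 3)*(g + 3)*(g + 4)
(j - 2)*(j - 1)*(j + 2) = j^3 - j^2 - 4*j + 4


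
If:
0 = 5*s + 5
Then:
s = -1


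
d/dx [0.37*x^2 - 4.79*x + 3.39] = 0.74*x - 4.79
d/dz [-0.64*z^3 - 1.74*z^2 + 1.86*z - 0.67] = -1.92*z^2 - 3.48*z + 1.86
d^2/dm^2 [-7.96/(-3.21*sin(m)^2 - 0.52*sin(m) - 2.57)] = (-328.082544*sin(m)^4 - 39.860496*sin(m)^3 + 752.64188*sin(m)^2 + 90.358736*sin(m) - 127.030456)/(3.21*sin(m)^2 + 0.52*sin(m) + 2.57)^3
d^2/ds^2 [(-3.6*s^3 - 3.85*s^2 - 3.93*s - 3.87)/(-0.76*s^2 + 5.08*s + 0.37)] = (222.098816*s^3 + 60.506952*s^2 - 80.06004*s + 188.198498)/(0.438976*s^6 - 8.802624*s^5 + 58.197456*s^4 - 122.525536*s^3 - 28.332972*s^2 - 2.086356*s - 0.050653)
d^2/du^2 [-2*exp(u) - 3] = -2*exp(u)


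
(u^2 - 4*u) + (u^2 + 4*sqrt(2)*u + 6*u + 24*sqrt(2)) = 2*u^2 + 2*u + 4*sqrt(2)*u + 24*sqrt(2)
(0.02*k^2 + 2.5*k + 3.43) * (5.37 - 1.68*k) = -0.0336*k^3 - 4.0926*k^2 + 7.6626*k + 18.4191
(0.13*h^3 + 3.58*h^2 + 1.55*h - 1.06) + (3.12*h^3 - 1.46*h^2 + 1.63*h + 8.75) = 3.25*h^3 + 2.12*h^2 + 3.18*h + 7.69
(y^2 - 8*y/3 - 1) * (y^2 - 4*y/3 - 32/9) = y^4 - 4*y^3 - y^2 + 292*y/27 + 32/9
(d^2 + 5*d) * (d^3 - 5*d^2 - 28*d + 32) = d^5 - 53*d^3 - 108*d^2 + 160*d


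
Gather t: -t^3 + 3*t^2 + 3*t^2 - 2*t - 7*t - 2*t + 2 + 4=-t^3 + 6*t^2 - 11*t + 6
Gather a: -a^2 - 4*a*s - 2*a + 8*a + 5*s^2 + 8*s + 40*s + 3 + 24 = -a^2 + a*(6 - 4*s) + 5*s^2 + 48*s + 27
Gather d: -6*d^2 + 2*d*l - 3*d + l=-6*d^2 + d*(2*l - 3) + l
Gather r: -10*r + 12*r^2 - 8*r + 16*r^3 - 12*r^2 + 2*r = 16*r^3 - 16*r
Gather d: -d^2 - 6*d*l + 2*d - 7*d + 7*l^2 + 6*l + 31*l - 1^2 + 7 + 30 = -d^2 + d*(-6*l - 5) + 7*l^2 + 37*l + 36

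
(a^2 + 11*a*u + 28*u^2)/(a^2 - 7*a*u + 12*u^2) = (a^2 + 11*a*u + 28*u^2)/(a^2 - 7*a*u + 12*u^2)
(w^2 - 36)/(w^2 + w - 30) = (w - 6)/(w - 5)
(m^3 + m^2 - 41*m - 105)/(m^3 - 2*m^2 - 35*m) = (m + 3)/m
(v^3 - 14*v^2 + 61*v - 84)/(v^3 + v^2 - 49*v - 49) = (v^2 - 7*v + 12)/(v^2 + 8*v + 7)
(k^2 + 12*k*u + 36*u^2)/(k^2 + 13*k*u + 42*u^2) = (k + 6*u)/(k + 7*u)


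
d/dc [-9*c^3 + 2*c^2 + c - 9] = -27*c^2 + 4*c + 1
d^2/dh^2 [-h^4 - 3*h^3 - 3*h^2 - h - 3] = -12*h^2 - 18*h - 6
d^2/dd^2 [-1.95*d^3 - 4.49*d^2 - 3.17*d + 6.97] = -11.7*d - 8.98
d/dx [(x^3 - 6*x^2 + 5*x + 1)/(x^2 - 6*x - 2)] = (x^4 - 12*x^3 + 25*x^2 + 22*x - 4)/(x^4 - 12*x^3 + 32*x^2 + 24*x + 4)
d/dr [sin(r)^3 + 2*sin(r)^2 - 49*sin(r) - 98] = (3*sin(r)^2 + 4*sin(r) - 49)*cos(r)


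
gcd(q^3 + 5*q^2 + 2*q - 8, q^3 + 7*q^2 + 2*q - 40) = q + 4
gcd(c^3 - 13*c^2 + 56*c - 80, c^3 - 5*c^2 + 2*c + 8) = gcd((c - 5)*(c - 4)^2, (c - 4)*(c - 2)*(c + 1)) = c - 4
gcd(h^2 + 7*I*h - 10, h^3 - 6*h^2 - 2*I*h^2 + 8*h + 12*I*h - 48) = h + 2*I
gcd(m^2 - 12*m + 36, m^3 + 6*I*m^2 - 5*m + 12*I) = 1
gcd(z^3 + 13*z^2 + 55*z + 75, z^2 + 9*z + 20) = z + 5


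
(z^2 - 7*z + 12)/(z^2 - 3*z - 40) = (-z^2 + 7*z - 12)/(-z^2 + 3*z + 40)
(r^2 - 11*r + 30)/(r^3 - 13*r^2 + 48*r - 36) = (r - 5)/(r^2 - 7*r + 6)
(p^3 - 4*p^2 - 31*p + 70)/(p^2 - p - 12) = (-p^3 + 4*p^2 + 31*p - 70)/(-p^2 + p + 12)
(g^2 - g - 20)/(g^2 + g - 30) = (g + 4)/(g + 6)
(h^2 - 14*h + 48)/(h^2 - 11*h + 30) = (h - 8)/(h - 5)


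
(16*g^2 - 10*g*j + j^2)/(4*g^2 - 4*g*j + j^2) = (8*g - j)/(2*g - j)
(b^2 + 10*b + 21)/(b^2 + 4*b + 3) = (b + 7)/(b + 1)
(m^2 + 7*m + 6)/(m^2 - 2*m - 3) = (m + 6)/(m - 3)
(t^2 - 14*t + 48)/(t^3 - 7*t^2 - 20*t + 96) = (t - 6)/(t^2 + t - 12)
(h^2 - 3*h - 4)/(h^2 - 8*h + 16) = (h + 1)/(h - 4)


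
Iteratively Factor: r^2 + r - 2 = (r - 1)*(r + 2)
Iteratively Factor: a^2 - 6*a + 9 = (a - 3)*(a - 3)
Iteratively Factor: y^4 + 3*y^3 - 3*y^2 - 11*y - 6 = (y + 3)*(y^3 - 3*y - 2) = (y + 1)*(y + 3)*(y^2 - y - 2) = (y - 2)*(y + 1)*(y + 3)*(y + 1)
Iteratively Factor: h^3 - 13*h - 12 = (h - 4)*(h^2 + 4*h + 3) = (h - 4)*(h + 3)*(h + 1)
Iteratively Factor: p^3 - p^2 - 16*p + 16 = (p - 4)*(p^2 + 3*p - 4) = (p - 4)*(p + 4)*(p - 1)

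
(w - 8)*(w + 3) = w^2 - 5*w - 24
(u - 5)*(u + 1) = u^2 - 4*u - 5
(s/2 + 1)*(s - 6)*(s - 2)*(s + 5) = s^4/2 - s^3/2 - 17*s^2 + 2*s + 60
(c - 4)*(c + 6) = c^2 + 2*c - 24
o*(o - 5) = o^2 - 5*o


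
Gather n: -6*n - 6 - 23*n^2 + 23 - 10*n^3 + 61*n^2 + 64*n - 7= -10*n^3 + 38*n^2 + 58*n + 10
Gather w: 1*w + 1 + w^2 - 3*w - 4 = w^2 - 2*w - 3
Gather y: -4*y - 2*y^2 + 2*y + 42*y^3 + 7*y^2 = 42*y^3 + 5*y^2 - 2*y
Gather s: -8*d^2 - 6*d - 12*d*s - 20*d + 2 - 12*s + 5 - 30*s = -8*d^2 - 26*d + s*(-12*d - 42) + 7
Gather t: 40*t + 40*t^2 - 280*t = 40*t^2 - 240*t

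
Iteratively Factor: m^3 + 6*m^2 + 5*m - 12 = (m + 3)*(m^2 + 3*m - 4) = (m + 3)*(m + 4)*(m - 1)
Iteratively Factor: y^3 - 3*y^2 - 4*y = (y - 4)*(y^2 + y) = (y - 4)*(y + 1)*(y)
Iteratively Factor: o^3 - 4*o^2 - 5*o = (o - 5)*(o^2 + o) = (o - 5)*(o + 1)*(o)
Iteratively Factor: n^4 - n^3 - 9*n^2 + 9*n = (n - 1)*(n^3 - 9*n) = n*(n - 1)*(n^2 - 9) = n*(n - 3)*(n - 1)*(n + 3)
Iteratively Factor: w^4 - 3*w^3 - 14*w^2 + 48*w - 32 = (w - 4)*(w^3 + w^2 - 10*w + 8) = (w - 4)*(w - 1)*(w^2 + 2*w - 8) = (w - 4)*(w - 1)*(w + 4)*(w - 2)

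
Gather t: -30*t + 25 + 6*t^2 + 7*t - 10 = 6*t^2 - 23*t + 15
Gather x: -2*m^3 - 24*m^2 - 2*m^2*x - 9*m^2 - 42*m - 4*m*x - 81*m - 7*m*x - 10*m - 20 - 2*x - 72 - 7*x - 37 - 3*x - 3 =-2*m^3 - 33*m^2 - 133*m + x*(-2*m^2 - 11*m - 12) - 132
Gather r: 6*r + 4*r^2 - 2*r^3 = -2*r^3 + 4*r^2 + 6*r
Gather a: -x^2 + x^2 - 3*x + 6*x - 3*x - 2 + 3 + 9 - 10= 0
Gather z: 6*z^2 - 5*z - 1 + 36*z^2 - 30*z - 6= 42*z^2 - 35*z - 7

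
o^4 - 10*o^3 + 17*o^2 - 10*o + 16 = (o - 8)*(o - 2)*(o - I)*(o + I)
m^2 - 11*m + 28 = (m - 7)*(m - 4)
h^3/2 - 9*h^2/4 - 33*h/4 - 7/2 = (h/2 + 1)*(h - 7)*(h + 1/2)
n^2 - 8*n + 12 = (n - 6)*(n - 2)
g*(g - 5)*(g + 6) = g^3 + g^2 - 30*g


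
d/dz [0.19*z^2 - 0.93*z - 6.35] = 0.38*z - 0.93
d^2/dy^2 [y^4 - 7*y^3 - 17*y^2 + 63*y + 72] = 12*y^2 - 42*y - 34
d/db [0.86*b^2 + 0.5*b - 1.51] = 1.72*b + 0.5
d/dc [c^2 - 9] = 2*c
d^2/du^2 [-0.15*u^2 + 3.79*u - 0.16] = -0.300000000000000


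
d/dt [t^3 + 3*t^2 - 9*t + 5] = 3*t^2 + 6*t - 9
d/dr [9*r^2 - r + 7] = 18*r - 1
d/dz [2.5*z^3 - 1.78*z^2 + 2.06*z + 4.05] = 7.5*z^2 - 3.56*z + 2.06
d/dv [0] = 0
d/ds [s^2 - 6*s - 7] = 2*s - 6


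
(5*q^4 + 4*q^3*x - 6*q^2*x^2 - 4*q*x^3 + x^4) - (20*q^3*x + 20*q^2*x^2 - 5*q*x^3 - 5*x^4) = 5*q^4 - 16*q^3*x - 26*q^2*x^2 + q*x^3 + 6*x^4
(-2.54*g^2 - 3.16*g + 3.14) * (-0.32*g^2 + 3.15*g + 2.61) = 0.8128*g^4 - 6.9898*g^3 - 17.5882*g^2 + 1.6434*g + 8.1954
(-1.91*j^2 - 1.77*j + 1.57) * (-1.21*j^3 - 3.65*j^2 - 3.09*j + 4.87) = 2.3111*j^5 + 9.1132*j^4 + 10.4627*j^3 - 9.5629*j^2 - 13.4712*j + 7.6459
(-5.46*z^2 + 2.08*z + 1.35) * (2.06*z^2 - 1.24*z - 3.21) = -11.2476*z^4 + 11.0552*z^3 + 17.7284*z^2 - 8.3508*z - 4.3335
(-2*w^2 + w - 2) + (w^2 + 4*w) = -w^2 + 5*w - 2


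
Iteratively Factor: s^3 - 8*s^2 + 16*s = (s - 4)*(s^2 - 4*s) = s*(s - 4)*(s - 4)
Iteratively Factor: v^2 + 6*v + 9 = (v + 3)*(v + 3)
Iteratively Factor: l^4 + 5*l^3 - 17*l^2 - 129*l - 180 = (l + 3)*(l^3 + 2*l^2 - 23*l - 60) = (l + 3)*(l + 4)*(l^2 - 2*l - 15) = (l + 3)^2*(l + 4)*(l - 5)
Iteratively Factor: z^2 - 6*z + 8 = (z - 4)*(z - 2)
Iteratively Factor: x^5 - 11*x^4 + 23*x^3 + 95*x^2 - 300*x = (x - 5)*(x^4 - 6*x^3 - 7*x^2 + 60*x) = (x - 5)*(x + 3)*(x^3 - 9*x^2 + 20*x) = (x - 5)*(x - 4)*(x + 3)*(x^2 - 5*x) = x*(x - 5)*(x - 4)*(x + 3)*(x - 5)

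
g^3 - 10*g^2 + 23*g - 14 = (g - 7)*(g - 2)*(g - 1)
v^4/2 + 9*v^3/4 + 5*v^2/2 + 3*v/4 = v*(v/2 + 1/2)*(v + 1/2)*(v + 3)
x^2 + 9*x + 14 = (x + 2)*(x + 7)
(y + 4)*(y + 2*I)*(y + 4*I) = y^3 + 4*y^2 + 6*I*y^2 - 8*y + 24*I*y - 32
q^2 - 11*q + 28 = (q - 7)*(q - 4)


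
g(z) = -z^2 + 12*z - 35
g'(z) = 12 - 2*z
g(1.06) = -23.40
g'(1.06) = 9.88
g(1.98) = -15.16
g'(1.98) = 8.04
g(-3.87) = -96.42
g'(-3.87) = 19.74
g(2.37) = -12.18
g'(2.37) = 7.26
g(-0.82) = -45.51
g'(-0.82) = 13.64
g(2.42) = -11.82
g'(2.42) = 7.16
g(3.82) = -3.75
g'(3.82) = 4.36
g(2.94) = -8.36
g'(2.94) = 6.12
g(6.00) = 1.00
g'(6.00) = 0.00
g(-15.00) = -440.00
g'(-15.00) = 42.00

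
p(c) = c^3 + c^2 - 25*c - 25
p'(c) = 3*c^2 + 2*c - 25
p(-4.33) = 20.82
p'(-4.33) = 22.59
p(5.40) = 26.62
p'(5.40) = 73.28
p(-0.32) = -16.93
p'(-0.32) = -25.33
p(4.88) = -6.97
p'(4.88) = 56.20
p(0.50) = -37.12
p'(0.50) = -23.25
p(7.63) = 286.66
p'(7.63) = 164.91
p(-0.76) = -5.86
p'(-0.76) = -24.79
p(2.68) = -65.57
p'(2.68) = 1.91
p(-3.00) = 32.00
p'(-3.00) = -4.00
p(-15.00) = -2800.00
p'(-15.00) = 620.00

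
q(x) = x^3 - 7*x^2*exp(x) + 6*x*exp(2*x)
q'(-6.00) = 107.58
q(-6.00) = -216.62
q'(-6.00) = 107.58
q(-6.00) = -216.62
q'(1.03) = 86.04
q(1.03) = 28.78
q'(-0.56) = 3.93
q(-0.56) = -2.53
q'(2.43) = 3698.27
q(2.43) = 1426.01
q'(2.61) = 5776.80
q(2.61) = 2265.38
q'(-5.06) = 76.12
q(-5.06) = -130.69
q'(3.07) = 17561.25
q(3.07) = 7155.59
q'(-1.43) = 6.86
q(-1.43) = -6.84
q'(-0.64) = 3.97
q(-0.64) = -2.84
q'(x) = -7*x^2*exp(x) + 3*x^2 + 12*x*exp(2*x) - 14*x*exp(x) + 6*exp(2*x)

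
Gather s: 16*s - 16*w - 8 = 16*s - 16*w - 8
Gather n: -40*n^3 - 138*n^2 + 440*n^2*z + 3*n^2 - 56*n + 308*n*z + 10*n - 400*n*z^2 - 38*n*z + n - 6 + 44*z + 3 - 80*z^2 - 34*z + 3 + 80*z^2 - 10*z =-40*n^3 + n^2*(440*z - 135) + n*(-400*z^2 + 270*z - 45)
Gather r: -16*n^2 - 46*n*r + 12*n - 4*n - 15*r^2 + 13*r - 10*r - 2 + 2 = -16*n^2 + 8*n - 15*r^2 + r*(3 - 46*n)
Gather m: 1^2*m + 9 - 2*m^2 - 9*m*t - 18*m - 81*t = -2*m^2 + m*(-9*t - 17) - 81*t + 9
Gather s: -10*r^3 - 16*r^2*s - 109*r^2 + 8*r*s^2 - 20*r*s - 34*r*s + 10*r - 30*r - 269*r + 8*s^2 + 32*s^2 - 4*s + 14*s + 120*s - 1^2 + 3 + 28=-10*r^3 - 109*r^2 - 289*r + s^2*(8*r + 40) + s*(-16*r^2 - 54*r + 130) + 30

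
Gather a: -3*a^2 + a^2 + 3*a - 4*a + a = -2*a^2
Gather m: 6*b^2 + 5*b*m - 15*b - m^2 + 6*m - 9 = 6*b^2 - 15*b - m^2 + m*(5*b + 6) - 9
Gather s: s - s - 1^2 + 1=0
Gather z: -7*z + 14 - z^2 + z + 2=-z^2 - 6*z + 16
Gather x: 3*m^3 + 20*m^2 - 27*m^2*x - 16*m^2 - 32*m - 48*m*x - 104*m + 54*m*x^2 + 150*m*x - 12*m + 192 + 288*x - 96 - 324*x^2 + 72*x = 3*m^3 + 4*m^2 - 148*m + x^2*(54*m - 324) + x*(-27*m^2 + 102*m + 360) + 96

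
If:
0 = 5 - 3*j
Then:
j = 5/3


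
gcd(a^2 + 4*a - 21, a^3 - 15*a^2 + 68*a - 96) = a - 3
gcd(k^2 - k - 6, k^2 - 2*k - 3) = k - 3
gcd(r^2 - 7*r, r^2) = r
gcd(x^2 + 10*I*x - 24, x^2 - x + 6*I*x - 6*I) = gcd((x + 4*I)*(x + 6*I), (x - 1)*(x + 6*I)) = x + 6*I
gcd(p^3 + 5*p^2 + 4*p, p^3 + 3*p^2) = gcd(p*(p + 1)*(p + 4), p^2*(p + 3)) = p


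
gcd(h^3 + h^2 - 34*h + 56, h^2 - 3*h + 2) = h - 2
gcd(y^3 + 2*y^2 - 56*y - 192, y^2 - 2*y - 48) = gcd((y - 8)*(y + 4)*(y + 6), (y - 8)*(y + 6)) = y^2 - 2*y - 48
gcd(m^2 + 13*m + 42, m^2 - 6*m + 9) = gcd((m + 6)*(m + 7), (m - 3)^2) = 1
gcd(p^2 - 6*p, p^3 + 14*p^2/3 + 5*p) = p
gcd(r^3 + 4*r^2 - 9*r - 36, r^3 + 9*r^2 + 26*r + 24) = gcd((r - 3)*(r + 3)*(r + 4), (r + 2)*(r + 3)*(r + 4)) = r^2 + 7*r + 12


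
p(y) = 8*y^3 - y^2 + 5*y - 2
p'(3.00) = 215.00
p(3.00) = 220.00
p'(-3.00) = 227.00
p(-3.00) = -242.00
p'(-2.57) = 168.66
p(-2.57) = -157.25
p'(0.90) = 22.64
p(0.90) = 7.52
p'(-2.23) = 128.81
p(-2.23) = -106.84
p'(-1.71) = 78.60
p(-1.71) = -53.48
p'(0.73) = 16.33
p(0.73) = 4.23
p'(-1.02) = 32.01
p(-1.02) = -16.63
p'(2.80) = 187.56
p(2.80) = 179.78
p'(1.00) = 27.00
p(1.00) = 10.00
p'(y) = 24*y^2 - 2*y + 5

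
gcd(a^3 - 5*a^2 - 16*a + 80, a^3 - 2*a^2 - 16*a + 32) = a^2 - 16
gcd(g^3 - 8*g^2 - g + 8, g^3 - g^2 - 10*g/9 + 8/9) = g + 1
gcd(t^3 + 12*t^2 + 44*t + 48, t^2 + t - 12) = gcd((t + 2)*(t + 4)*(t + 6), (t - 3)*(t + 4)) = t + 4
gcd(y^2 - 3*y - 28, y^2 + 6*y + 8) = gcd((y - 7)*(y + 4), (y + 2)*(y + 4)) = y + 4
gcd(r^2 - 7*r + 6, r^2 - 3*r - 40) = 1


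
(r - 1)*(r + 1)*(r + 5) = r^3 + 5*r^2 - r - 5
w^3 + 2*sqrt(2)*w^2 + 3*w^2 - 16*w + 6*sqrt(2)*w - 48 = (w + 3)*(w - 2*sqrt(2))*(w + 4*sqrt(2))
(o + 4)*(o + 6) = o^2 + 10*o + 24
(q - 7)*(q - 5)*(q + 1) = q^3 - 11*q^2 + 23*q + 35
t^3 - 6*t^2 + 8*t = t*(t - 4)*(t - 2)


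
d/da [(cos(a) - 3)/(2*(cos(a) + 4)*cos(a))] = (sin(a) - 12*sin(a)/cos(a)^2 - 6*tan(a))/(2*(cos(a) + 4)^2)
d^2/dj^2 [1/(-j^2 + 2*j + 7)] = 2*(-j^2 + 2*j + 4*(j - 1)^2 + 7)/(-j^2 + 2*j + 7)^3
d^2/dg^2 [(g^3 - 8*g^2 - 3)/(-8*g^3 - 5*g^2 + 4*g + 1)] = 2*(552*g^6 - 96*g^5 + 1872*g^4 + 1547*g^3 + 45*g^2 - 111*g + 71)/(512*g^9 + 960*g^8 - 168*g^7 - 1027*g^6 - 156*g^5 + 357*g^4 + 80*g^3 - 33*g^2 - 12*g - 1)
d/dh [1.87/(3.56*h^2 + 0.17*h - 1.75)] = (-13.3144*h - 0.3179)/(3.56*h^2 + 0.17*h - 1.75)^2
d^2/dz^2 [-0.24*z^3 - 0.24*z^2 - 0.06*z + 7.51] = -1.44*z - 0.48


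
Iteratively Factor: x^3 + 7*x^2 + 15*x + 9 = (x + 3)*(x^2 + 4*x + 3) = (x + 1)*(x + 3)*(x + 3)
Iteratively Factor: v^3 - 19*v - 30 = (v + 2)*(v^2 - 2*v - 15) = (v - 5)*(v + 2)*(v + 3)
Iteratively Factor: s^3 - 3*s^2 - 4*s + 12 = (s + 2)*(s^2 - 5*s + 6) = (s - 3)*(s + 2)*(s - 2)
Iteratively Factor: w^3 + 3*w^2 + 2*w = (w + 1)*(w^2 + 2*w) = (w + 1)*(w + 2)*(w)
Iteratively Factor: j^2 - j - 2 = (j + 1)*(j - 2)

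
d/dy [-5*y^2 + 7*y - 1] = 7 - 10*y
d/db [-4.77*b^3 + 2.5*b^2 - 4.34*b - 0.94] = -14.31*b^2 + 5.0*b - 4.34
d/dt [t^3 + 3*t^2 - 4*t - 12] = 3*t^2 + 6*t - 4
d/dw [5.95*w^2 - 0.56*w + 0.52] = 11.9*w - 0.56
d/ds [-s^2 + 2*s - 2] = 2 - 2*s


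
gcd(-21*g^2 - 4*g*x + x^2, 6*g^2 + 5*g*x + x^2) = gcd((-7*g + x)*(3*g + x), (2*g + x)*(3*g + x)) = 3*g + x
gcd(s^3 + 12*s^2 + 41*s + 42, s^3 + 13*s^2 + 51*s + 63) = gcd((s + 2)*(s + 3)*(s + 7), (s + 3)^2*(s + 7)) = s^2 + 10*s + 21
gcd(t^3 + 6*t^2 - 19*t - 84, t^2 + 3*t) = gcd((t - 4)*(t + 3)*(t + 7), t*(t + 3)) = t + 3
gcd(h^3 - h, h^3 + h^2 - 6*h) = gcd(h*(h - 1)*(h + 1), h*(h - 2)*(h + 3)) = h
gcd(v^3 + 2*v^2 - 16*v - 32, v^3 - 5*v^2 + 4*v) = v - 4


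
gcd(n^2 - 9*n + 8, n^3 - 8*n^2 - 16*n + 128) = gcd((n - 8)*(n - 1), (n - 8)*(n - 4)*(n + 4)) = n - 8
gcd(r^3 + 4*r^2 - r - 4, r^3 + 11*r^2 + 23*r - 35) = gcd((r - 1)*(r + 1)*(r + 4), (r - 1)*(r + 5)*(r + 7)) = r - 1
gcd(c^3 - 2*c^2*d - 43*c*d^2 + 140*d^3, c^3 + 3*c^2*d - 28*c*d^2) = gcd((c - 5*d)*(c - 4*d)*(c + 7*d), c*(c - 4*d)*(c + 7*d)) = c^2 + 3*c*d - 28*d^2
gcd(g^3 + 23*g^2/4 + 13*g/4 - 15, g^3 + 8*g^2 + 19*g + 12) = g^2 + 7*g + 12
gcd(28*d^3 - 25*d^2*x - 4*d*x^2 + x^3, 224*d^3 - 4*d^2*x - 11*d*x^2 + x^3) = -28*d^2 - 3*d*x + x^2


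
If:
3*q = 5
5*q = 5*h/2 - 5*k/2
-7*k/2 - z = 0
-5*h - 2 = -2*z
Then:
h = 16/9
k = -14/9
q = 5/3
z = 49/9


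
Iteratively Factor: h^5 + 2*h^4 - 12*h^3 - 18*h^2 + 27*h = (h - 3)*(h^4 + 5*h^3 + 3*h^2 - 9*h) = h*(h - 3)*(h^3 + 5*h^2 + 3*h - 9) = h*(h - 3)*(h + 3)*(h^2 + 2*h - 3) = h*(h - 3)*(h + 3)^2*(h - 1)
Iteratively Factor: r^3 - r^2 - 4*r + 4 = (r + 2)*(r^2 - 3*r + 2) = (r - 1)*(r + 2)*(r - 2)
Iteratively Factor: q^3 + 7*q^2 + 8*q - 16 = (q - 1)*(q^2 + 8*q + 16) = (q - 1)*(q + 4)*(q + 4)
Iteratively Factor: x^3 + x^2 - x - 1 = (x + 1)*(x^2 - 1) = (x + 1)^2*(x - 1)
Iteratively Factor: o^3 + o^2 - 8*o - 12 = (o + 2)*(o^2 - o - 6) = (o + 2)^2*(o - 3)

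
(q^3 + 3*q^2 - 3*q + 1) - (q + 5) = q^3 + 3*q^2 - 4*q - 4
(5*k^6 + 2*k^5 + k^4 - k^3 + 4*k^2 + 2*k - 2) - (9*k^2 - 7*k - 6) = 5*k^6 + 2*k^5 + k^4 - k^3 - 5*k^2 + 9*k + 4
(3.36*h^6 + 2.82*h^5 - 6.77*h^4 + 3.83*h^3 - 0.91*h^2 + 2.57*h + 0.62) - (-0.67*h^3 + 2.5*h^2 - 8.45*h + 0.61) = 3.36*h^6 + 2.82*h^5 - 6.77*h^4 + 4.5*h^3 - 3.41*h^2 + 11.02*h + 0.01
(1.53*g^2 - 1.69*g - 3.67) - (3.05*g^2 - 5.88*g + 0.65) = -1.52*g^2 + 4.19*g - 4.32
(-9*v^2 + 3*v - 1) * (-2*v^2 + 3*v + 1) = 18*v^4 - 33*v^3 + 2*v^2 - 1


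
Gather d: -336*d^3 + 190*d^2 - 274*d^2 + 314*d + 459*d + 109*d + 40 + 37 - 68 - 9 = -336*d^3 - 84*d^2 + 882*d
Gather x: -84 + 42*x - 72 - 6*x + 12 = 36*x - 144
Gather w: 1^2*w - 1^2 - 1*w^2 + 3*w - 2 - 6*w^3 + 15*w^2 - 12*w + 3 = -6*w^3 + 14*w^2 - 8*w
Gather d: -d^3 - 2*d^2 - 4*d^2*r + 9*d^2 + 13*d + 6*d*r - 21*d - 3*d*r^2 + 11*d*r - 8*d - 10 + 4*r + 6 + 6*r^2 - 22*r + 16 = -d^3 + d^2*(7 - 4*r) + d*(-3*r^2 + 17*r - 16) + 6*r^2 - 18*r + 12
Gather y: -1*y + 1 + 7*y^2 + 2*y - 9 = 7*y^2 + y - 8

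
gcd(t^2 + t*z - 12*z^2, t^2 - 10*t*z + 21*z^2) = -t + 3*z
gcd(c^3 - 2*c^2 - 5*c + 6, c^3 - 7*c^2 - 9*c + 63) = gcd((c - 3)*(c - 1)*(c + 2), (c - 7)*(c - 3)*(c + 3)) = c - 3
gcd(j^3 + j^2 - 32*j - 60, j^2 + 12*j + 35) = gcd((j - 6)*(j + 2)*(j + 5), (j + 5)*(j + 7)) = j + 5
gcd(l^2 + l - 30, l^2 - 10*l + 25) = l - 5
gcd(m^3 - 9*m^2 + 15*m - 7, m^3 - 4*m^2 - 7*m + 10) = m - 1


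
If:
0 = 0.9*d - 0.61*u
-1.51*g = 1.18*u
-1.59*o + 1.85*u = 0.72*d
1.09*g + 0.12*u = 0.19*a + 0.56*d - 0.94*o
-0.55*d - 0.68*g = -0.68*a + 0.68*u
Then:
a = 0.00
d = 0.00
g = 0.00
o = 0.00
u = 0.00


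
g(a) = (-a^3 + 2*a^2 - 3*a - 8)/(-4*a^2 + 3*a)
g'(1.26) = -10.31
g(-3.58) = -1.20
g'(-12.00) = 0.25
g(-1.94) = -0.61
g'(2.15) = -0.80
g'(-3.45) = 0.29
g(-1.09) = 0.13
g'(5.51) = 0.20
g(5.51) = 1.25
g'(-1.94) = 0.52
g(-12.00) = -3.34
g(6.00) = 1.35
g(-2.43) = -0.82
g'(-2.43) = 0.39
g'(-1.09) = 1.55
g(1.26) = 4.13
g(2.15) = 1.26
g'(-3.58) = 0.29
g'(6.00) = 0.21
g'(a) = (8*a - 3)*(-a^3 + 2*a^2 - 3*a - 8)/(-4*a^2 + 3*a)^2 + (-3*a^2 + 4*a - 3)/(-4*a^2 + 3*a) = 2*(2*a^4 - 3*a^3 - 3*a^2 - 32*a + 12)/(a^2*(16*a^2 - 24*a + 9))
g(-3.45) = -1.16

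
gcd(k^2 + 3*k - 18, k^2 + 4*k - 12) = k + 6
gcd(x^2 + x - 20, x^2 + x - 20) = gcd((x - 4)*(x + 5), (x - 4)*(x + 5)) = x^2 + x - 20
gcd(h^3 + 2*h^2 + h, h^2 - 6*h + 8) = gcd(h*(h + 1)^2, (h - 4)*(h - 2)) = 1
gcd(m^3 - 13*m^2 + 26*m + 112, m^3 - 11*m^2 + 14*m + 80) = m^2 - 6*m - 16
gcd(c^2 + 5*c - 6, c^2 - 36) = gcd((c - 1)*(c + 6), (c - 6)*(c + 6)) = c + 6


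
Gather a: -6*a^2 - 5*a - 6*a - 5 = -6*a^2 - 11*a - 5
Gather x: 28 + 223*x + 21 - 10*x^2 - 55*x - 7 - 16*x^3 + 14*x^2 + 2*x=-16*x^3 + 4*x^2 + 170*x + 42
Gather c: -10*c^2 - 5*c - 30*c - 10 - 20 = -10*c^2 - 35*c - 30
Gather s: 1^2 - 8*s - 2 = -8*s - 1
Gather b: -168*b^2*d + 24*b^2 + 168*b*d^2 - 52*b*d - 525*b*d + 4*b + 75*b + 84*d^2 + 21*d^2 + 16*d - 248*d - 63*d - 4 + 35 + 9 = b^2*(24 - 168*d) + b*(168*d^2 - 577*d + 79) + 105*d^2 - 295*d + 40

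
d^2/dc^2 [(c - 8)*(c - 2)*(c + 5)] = 6*c - 10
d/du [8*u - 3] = 8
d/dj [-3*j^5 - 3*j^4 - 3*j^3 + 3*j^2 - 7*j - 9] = -15*j^4 - 12*j^3 - 9*j^2 + 6*j - 7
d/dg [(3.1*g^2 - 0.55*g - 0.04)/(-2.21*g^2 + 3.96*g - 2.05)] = (11.0605*g^2 - 12.8868*g + 1.2859)/(4.8841*g^4 - 17.5032*g^3 + 24.7426*g^2 - 16.236*g + 4.2025)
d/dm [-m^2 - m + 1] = -2*m - 1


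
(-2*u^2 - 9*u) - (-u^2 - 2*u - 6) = -u^2 - 7*u + 6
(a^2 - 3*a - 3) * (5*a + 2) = 5*a^3 - 13*a^2 - 21*a - 6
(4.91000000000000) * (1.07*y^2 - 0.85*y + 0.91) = 5.2537*y^2 - 4.1735*y + 4.4681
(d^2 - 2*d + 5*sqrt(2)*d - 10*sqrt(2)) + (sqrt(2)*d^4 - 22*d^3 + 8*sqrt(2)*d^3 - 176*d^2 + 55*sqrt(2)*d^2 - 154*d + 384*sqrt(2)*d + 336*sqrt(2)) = sqrt(2)*d^4 - 22*d^3 + 8*sqrt(2)*d^3 - 175*d^2 + 55*sqrt(2)*d^2 - 156*d + 389*sqrt(2)*d + 326*sqrt(2)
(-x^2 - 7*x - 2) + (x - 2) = -x^2 - 6*x - 4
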